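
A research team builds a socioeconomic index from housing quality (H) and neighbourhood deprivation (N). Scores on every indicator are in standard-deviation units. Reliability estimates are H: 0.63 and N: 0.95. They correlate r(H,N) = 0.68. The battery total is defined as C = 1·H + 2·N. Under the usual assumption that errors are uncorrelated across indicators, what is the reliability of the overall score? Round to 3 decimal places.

0.926

Var(C) = 1 + 2² + 2·[2·0.68] = 5 + 2.72 = 7.72.
Because errors are independent across components, Cov(Tᵢ,Tⱼ) = Cov(Xᵢ,Xⱼ); the off-diagonal part of the true-score variance is the same as above.
True-score variance = [0.63 + 2²·0.95] + 2.72 = 4.43 + 2.72 = 7.15.
Reliability = 7.15 / 7.72 = 0.926.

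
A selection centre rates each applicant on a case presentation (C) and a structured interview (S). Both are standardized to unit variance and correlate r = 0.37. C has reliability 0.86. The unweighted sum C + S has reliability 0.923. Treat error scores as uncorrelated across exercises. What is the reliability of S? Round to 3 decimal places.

Var(C+S) = 2 + 2·0.37 = 2.740.
True-score variance = ρ_C + ρ_S + 2·0.37, so 0.923 = (0.86 + ρ_S + 0.74) / 2.740.
ρ_S = 0.923·2.740 − 0.86 − 0.74 = 0.929.

0.929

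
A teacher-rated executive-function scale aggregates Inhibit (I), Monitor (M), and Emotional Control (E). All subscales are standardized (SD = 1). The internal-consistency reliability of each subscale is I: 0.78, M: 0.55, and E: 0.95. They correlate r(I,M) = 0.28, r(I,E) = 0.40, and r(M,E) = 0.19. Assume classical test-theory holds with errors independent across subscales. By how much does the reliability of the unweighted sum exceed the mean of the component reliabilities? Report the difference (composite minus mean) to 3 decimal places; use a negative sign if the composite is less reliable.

0.088

Var(sum) = 3 + 1.74 = 4.74; true-score variance = 2.28 + 1.74 = 4.02; composite reliability = 0.8481.
Mean component reliability = 0.7600.
Difference = 0.8481 − 0.7600 = 0.088.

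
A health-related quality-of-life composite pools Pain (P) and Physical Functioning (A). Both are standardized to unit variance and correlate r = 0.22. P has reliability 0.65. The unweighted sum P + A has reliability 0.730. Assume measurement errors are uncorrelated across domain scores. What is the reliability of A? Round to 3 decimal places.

Var(P+A) = 2 + 2·0.22 = 2.440.
True-score variance = ρ_P + ρ_A + 2·0.22, so 0.730 = (0.65 + ρ_A + 0.44) / 2.440.
ρ_A = 0.730·2.440 − 0.65 − 0.44 = 0.691.

0.691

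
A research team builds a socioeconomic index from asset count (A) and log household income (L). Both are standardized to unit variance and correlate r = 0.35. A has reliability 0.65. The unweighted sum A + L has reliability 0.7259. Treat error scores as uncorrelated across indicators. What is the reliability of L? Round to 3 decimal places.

0.610

Var(A+L) = 2 + 2·0.35 = 2.700.
True-score variance = ρ_A + ρ_L + 2·0.35, so 0.7259 = (0.65 + ρ_L + 0.70) / 2.700.
ρ_L = 0.7259·2.700 − 0.65 − 0.70 = 0.610.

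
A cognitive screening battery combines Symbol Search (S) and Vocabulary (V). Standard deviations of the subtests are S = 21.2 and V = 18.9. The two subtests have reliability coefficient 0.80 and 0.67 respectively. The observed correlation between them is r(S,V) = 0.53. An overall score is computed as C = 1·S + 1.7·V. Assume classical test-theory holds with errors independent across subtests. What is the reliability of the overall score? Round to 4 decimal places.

Var(C) = 21.2² + 1.7²·18.9² + 2·[1.7·21.2·18.9·0.53] = 1481.78 + 722.025 = 2203.8.
Because errors are independent across components, Cov(Tᵢ,Tⱼ) = Cov(Xᵢ,Xⱼ); the off-diagonal part of the true-score variance is the same as above.
True-score variance = [21.2²·0.80 + 1.7²·18.9²·0.67] + 722.025 = 1051.22 + 722.025 = 1773.24.
Reliability = 1773.24 / 2203.8 = 0.8046.

0.8046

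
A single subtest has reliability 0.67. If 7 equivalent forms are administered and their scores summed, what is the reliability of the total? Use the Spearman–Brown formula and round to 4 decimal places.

ρ_k = kρ / (1 + (k−1)ρ) = 7·0.67 / (1 + 6·0.67) = 4.690 / 5.020 = 0.9343.

0.9343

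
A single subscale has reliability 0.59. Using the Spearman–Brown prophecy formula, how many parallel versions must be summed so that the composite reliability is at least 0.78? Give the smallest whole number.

3

k ≥ ρ*(1−ρ₁)/(ρ₁(1−ρ*)) = 0.78·0.41 / (0.59·0.22) = 2.464.
Smallest integer k = 3.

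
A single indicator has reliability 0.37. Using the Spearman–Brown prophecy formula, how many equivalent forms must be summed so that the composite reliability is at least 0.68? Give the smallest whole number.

4

k ≥ ρ*(1−ρ₁)/(ρ₁(1−ρ*)) = 0.68·0.63 / (0.37·0.32) = 3.618.
Smallest integer k = 4.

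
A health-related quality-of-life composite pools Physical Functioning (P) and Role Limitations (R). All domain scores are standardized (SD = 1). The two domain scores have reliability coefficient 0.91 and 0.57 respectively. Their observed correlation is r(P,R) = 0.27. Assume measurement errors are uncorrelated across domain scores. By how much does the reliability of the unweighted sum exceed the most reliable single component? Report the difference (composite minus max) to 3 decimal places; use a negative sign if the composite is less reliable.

-0.115

Var(sum) = 2 + 0.54 = 2.54; true-score variance = 1.48 + 0.54 = 2.02; composite reliability = 0.7953.
Max component reliability = 0.9100.
Difference = 0.7953 − 0.9100 = -0.115.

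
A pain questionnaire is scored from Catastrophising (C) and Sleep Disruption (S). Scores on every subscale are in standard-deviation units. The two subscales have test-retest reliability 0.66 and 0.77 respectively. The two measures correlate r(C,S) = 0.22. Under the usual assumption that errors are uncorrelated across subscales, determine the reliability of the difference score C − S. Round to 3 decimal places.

0.635

Var(C−S) = 1 + 1 − 2·0.22 = 2 − 0.44 = 1.56.
With uncorrelated errors the cross-covariances are all true-score covariance, so they carry over unchanged; only the diagonal terms shrink to ρᵢσᵢ².
True-score variance = [0.66 + 0.77] − 0.44 = 1.43 − 0.44 = 0.99.
Reliability = 0.99 / 1.56 = 0.635.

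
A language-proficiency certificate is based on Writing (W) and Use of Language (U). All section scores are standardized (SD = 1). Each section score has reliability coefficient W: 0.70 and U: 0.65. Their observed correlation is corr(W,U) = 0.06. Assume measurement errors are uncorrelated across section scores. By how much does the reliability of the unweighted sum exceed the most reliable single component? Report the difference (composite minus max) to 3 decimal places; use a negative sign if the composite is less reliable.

Var(sum) = 2 + 0.12 = 2.12; true-score variance = 1.35 + 0.12 = 1.47; composite reliability = 0.6934.
Max component reliability = 0.7000.
Difference = 0.6934 − 0.7000 = -0.007.

-0.007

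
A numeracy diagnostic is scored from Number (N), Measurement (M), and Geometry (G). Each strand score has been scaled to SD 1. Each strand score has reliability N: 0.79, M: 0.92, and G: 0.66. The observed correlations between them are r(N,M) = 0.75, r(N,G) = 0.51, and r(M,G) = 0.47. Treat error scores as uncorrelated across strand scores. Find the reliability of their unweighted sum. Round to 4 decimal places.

0.9025

Var(N+M+G) = 3 + 2·[0.75 + 0.51 + 0.47] = 3 + 3.46 = 6.46.
With uncorrelated errors the cross-covariances are all true-score covariance, so they carry over unchanged; only the diagonal terms shrink to ρᵢσᵢ².
True-score variance = [0.79 + 0.92 + 0.66] + 3.46 = 2.37 + 3.46 = 5.83.
Reliability = 5.83 / 6.46 = 0.9025.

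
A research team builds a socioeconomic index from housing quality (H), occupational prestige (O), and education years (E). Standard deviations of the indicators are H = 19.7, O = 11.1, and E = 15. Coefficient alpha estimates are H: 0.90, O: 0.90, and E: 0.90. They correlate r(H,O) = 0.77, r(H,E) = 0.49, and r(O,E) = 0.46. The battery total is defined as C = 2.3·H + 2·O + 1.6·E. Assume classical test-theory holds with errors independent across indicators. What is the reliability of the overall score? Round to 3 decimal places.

Var(C) = 2.3²·19.7² + 2²·11.1² + 1.6²·15² + 2·[4.6·19.7·11.1·0.77 + 3.68·19.7·15·0.49 + 3.2·11.1·15·0.46] = 3121.84 + 3104.93 = 6226.76.
Because errors are independent across components, Cov(Tᵢ,Tⱼ) = Cov(Xᵢ,Xⱼ); the off-diagonal part of the true-score variance is the same as above.
True-score variance = [2.3²·19.7²·0.90 + 2²·11.1²·0.90 + 1.6²·15²·0.90] + 3104.93 = 2809.65 + 3104.93 = 5914.58.
Reliability = 5914.58 / 6226.76 = 0.950.

0.950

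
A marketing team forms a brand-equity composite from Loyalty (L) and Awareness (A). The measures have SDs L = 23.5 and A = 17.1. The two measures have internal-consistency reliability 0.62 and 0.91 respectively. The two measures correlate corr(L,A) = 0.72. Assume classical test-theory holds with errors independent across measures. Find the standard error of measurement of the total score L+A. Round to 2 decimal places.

15.37

Var(total) = 844.66 + 578.664 = 1423.32.
True-score variance = 608.488 + 578.664 = 1187.15, so reliability = 0.8341.
Error variance = 1423.32 − 1187.15 = 236.172; SEM = √236.172 = 15.37.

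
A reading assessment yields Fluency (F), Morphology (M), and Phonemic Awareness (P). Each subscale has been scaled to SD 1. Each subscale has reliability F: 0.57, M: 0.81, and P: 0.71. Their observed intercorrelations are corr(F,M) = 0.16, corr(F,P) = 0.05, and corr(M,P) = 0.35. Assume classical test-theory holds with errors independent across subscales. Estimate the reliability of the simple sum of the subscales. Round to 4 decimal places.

0.7791

Var(F+M+P) = 3 + 2·[0.16 + 0.05 + 0.35] = 3 + 1.12 = 4.12.
With uncorrelated errors the cross-covariances are all true-score covariance, so they carry over unchanged; only the diagonal terms shrink to ρᵢσᵢ².
True-score variance = [0.57 + 0.81 + 0.71] + 1.12 = 2.09 + 1.12 = 3.21.
Reliability = 3.21 / 4.12 = 0.7791.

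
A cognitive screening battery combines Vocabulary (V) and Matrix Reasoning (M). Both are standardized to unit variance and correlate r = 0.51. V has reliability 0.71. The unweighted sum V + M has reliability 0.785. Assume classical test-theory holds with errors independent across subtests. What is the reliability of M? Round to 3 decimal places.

Var(V+M) = 2 + 2·0.51 = 3.020.
True-score variance = ρ_V + ρ_M + 2·0.51, so 0.785 = (0.71 + ρ_M + 1.02) / 3.020.
ρ_M = 0.785·3.020 − 0.71 − 1.02 = 0.641.

0.641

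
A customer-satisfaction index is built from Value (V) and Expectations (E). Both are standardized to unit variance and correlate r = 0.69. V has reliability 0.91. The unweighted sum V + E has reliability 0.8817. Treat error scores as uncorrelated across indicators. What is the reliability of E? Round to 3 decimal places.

0.690

Var(V+E) = 2 + 2·0.69 = 3.380.
True-score variance = ρ_V + ρ_E + 2·0.69, so 0.8817 = (0.91 + ρ_E + 1.38) / 3.380.
ρ_E = 0.8817·3.380 − 0.91 − 1.38 = 0.690.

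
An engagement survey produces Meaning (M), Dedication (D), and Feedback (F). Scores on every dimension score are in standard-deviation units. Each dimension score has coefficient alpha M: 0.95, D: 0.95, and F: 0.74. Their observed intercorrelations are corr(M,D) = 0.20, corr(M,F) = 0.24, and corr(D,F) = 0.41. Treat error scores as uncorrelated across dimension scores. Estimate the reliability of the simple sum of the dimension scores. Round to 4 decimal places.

Var(M+D+F) = 3 + 2·[0.20 + 0.24 + 0.41] = 3 + 1.7 = 4.7.
Because errors are independent across components, Cov(Tᵢ,Tⱼ) = Cov(Xᵢ,Xⱼ); the off-diagonal part of the true-score variance is the same as above.
True-score variance = [0.95 + 0.95 + 0.74] + 1.7 = 2.64 + 1.7 = 4.34.
Reliability = 4.34 / 4.7 = 0.9234.

0.9234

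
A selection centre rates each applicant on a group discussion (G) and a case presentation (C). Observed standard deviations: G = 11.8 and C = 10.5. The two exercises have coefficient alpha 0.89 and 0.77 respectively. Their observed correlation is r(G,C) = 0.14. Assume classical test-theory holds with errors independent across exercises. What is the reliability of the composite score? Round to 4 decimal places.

Var(G+C) = 11.8² + 10.5² + 2·[11.8·10.5·0.14] = 249.49 + 34.692 = 284.182.
With uncorrelated errors the cross-covariances are all true-score covariance, so they carry over unchanged; only the diagonal terms shrink to ρᵢσᵢ².
True-score variance = [11.8²·0.89 + 10.5²·0.77] + 34.692 = 208.816 + 34.692 = 243.508.
Reliability = 243.508 / 284.182 = 0.8569.

0.8569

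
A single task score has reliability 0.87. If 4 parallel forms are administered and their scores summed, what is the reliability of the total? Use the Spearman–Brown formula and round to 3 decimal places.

0.964

ρ_k = kρ / (1 + (k−1)ρ) = 4·0.87 / (1 + 3·0.87) = 3.480 / 3.610 = 0.964.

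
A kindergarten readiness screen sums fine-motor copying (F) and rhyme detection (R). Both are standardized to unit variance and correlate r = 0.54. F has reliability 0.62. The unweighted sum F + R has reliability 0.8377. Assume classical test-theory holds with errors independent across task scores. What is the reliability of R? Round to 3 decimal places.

0.880

Var(F+R) = 2 + 2·0.54 = 3.080.
True-score variance = ρ_F + ρ_R + 2·0.54, so 0.8377 = (0.62 + ρ_R + 1.08) / 3.080.
ρ_R = 0.8377·3.080 − 0.62 − 1.08 = 0.880.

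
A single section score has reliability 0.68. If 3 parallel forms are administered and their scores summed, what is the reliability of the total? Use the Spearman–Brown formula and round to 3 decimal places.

0.864

ρ_k = kρ / (1 + (k−1)ρ) = 3·0.68 / (1 + 2·0.68) = 2.040 / 2.360 = 0.864.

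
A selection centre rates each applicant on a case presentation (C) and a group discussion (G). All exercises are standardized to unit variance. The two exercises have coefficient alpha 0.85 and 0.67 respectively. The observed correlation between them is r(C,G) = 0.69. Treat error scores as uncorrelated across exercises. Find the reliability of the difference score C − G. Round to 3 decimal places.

Var(C−G) = 1 + 1 − 2·0.69 = 2 − 1.38 = 0.62.
With uncorrelated errors the cross-covariances are all true-score covariance, so they carry over unchanged; only the diagonal terms shrink to ρᵢσᵢ².
True-score variance = [0.85 + 0.67] − 1.38 = 1.52 − 1.38 = 0.14.
Reliability = 0.14 / 0.62 = 0.226.

0.226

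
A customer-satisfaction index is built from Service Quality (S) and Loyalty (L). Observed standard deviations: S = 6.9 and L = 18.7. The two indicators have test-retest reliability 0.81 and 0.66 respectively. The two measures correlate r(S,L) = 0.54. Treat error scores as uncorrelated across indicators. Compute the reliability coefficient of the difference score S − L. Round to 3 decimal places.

0.504

Var(S−L) = 6.9² + 18.7² − 2·6.9·18.7·0.54 = 397.3 − 139.352 = 257.948.
With uncorrelated errors the cross-covariances are all true-score covariance, so they carry over unchanged; only the diagonal terms shrink to ρᵢσᵢ².
True-score variance = [6.9²·0.81 + 18.7²·0.66] − 139.352 = 269.36 − 139.352 = 130.007.
Reliability = 130.007 / 257.948 = 0.504.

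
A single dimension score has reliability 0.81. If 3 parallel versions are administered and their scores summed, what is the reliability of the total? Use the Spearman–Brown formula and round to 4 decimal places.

0.9275

ρ_k = kρ / (1 + (k−1)ρ) = 3·0.81 / (1 + 2·0.81) = 2.430 / 2.620 = 0.9275.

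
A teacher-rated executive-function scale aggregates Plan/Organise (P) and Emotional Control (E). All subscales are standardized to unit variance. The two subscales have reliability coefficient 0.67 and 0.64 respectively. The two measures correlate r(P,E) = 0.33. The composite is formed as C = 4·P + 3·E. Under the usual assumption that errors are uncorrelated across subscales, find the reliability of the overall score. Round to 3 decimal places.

Var(C) = 4² + 3² + 2·[12·0.33] = 25 + 7.92 = 32.92.
With uncorrelated errors the cross-covariances are all true-score covariance, so they carry over unchanged; only the diagonal terms shrink to ρᵢσᵢ².
True-score variance = [4²·0.67 + 3²·0.64] + 7.92 = 16.48 + 7.92 = 24.4.
Reliability = 24.4 / 32.92 = 0.741.

0.741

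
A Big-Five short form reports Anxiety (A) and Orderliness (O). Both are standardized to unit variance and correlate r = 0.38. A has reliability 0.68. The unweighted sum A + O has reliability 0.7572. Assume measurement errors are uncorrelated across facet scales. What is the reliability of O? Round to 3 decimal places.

Var(A+O) = 2 + 2·0.38 = 2.760.
True-score variance = ρ_A + ρ_O + 2·0.38, so 0.7572 = (0.68 + ρ_O + 0.76) / 2.760.
ρ_O = 0.7572·2.760 − 0.68 − 0.76 = 0.650.

0.650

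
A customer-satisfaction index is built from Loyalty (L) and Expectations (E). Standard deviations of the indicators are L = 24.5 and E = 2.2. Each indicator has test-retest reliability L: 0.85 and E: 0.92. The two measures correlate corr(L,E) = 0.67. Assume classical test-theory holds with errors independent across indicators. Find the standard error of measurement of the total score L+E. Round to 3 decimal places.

Var(total) = 605.09 + 72.226 = 677.316.
True-score variance = 514.665 + 72.226 = 586.891, so reliability = 0.8665.
Error variance = 677.316 − 586.891 = 90.4247; SEM = √90.4247 = 9.509.

9.509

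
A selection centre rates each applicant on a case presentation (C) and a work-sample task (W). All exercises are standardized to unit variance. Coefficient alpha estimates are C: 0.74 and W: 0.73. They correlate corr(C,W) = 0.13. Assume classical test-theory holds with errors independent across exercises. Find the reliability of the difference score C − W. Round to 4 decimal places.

0.6954

Var(C−W) = 1 + 1 − 2·0.13 = 2 − 0.26 = 1.74.
Under uncorrelated errors the observed covariances equal the true-score covariances, so only the own-variance terms attenuate.
True-score variance = [0.74 + 0.73] − 0.26 = 1.47 − 0.26 = 1.21.
Reliability = 1.21 / 1.74 = 0.6954.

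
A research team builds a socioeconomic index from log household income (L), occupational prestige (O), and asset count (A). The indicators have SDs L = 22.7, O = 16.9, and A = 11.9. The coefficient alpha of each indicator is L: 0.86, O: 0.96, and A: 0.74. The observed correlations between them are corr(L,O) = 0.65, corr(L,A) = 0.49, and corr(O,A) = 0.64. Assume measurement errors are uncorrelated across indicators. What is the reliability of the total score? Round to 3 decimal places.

0.939

Var(L+O+A) = 22.7² + 16.9² + 11.9² + 2·[22.7·16.9·0.65 + 22.7·11.9·0.49 + 16.9·11.9·0.64] = 942.51 + 1020.87 = 1963.38.
Under uncorrelated errors the observed covariances equal the true-score covariances, so only the own-variance terms attenuate.
True-score variance = [22.7²·0.86 + 16.9²·0.96 + 11.9²·0.74] + 1020.87 = 822.126 + 1020.87 = 1842.99.
Reliability = 1842.99 / 1963.38 = 0.939.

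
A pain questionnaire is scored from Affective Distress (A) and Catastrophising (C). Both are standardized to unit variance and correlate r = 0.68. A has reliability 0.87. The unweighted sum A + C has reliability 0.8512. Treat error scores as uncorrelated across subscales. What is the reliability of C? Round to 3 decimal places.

Var(A+C) = 2 + 2·0.68 = 3.360.
True-score variance = ρ_A + ρ_C + 2·0.68, so 0.8512 = (0.87 + ρ_C + 1.36) / 3.360.
ρ_C = 0.8512·3.360 − 0.87 − 1.36 = 0.630.

0.630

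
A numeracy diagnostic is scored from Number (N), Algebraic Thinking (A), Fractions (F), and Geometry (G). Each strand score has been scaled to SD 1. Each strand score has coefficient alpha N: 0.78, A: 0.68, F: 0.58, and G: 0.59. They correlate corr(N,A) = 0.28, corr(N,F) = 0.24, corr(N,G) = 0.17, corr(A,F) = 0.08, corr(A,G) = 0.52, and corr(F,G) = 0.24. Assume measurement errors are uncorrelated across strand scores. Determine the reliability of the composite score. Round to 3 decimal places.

Var(N+A+F+G) = 4 + 2·[0.28 + 0.24 + 0.17 + 0.08 + 0.52 + 0.24] = 4 + 3.06 = 7.06.
Because errors are independent across components, Cov(Tᵢ,Tⱼ) = Cov(Xᵢ,Xⱼ); the off-diagonal part of the true-score variance is the same as above.
True-score variance = [0.78 + 0.68 + 0.58 + 0.59] + 3.06 = 2.63 + 3.06 = 5.69.
Reliability = 5.69 / 7.06 = 0.806.

0.806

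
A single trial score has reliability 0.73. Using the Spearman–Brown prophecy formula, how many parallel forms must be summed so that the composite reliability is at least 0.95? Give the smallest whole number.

k ≥ ρ*(1−ρ₁)/(ρ₁(1−ρ*)) = 0.95·0.27 / (0.73·0.05) = 7.027.
Smallest integer k = 8.

8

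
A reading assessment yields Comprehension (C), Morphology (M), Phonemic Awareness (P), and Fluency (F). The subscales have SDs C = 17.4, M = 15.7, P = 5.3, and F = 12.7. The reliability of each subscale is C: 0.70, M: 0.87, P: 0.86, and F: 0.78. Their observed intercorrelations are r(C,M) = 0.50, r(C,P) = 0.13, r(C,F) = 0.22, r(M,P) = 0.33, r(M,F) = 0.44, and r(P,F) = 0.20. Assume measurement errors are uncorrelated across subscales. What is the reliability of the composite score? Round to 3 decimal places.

Var(C+M+P+F) = 17.4² + 15.7² + 5.3² + 12.7² + 2·[17.4·15.7·0.50 + 17.4·5.3·0.13 + 17.4·12.7·0.22 + 15.7·5.3·0.33 + 15.7·12.7·0.44 + 5.3·12.7·0.20] = 738.63 + 651.694 = 1390.32.
Because errors are independent across components, Cov(Tᵢ,Tⱼ) = Cov(Xᵢ,Xⱼ); the off-diagonal part of the true-score variance is the same as above.
True-score variance = [17.4²·0.70 + 15.7²·0.87 + 5.3²·0.86 + 12.7²·0.78] + 651.694 = 576.342 + 651.694 = 1228.04.
Reliability = 1228.04 / 1390.32 = 0.883.

0.883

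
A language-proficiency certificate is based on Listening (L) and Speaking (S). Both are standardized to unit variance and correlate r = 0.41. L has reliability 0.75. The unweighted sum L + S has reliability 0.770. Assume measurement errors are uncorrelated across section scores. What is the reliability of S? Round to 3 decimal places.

0.601

Var(L+S) = 2 + 2·0.41 = 2.820.
True-score variance = ρ_L + ρ_S + 2·0.41, so 0.770 = (0.75 + ρ_S + 0.82) / 2.820.
ρ_S = 0.770·2.820 − 0.75 − 0.82 = 0.601.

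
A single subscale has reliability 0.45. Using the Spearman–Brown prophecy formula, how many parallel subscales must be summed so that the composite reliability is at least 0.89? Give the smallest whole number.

k ≥ ρ*(1−ρ₁)/(ρ₁(1−ρ*)) = 0.89·0.55 / (0.45·0.11) = 9.889.
Smallest integer k = 10.

10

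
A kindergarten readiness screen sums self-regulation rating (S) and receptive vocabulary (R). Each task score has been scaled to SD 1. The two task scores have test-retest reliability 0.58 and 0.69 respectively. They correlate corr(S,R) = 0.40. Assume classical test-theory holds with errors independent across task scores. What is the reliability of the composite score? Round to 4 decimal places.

0.7393

Var(S+R) = 2 + 2·[0.40] = 2 + 0.8 = 2.8.
With uncorrelated errors the cross-covariances are all true-score covariance, so they carry over unchanged; only the diagonal terms shrink to ρᵢσᵢ².
True-score variance = [0.58 + 0.69] + 0.8 = 1.27 + 0.8 = 2.07.
Reliability = 2.07 / 2.8 = 0.7393.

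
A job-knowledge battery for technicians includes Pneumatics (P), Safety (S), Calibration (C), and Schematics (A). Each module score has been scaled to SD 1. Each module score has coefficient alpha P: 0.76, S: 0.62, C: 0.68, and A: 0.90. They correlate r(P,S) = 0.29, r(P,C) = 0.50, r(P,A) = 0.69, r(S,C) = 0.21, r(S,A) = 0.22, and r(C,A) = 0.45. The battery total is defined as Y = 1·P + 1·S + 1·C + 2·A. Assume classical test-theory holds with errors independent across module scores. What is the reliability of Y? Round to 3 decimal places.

0.907

Var(Y) = 1 + 1 + 1 + 2² + 2·[0.29 + 0.50 + 2·0.69 + 0.21 + 2·0.22 + 2·0.45] = 7 + 7.44 = 14.44.
Because errors are independent across components, Cov(Tᵢ,Tⱼ) = Cov(Xᵢ,Xⱼ); the off-diagonal part of the true-score variance is the same as above.
True-score variance = [0.76 + 0.62 + 0.68 + 2²·0.90] + 7.44 = 5.66 + 7.44 = 13.1.
Reliability = 13.1 / 14.44 = 0.907.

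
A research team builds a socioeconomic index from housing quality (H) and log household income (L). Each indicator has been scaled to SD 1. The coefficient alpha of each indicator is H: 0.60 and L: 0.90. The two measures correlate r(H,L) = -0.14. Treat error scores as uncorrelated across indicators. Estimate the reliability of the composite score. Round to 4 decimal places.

Var(H+L) = 2 + 2·[(-0.14)] = 2 − 0.28 = 1.72.
Because errors are independent across components, Cov(Tᵢ,Tⱼ) = Cov(Xᵢ,Xⱼ); the off-diagonal part of the true-score variance is the same as above.
True-score variance = [0.60 + 0.90] − 0.28 = 1.5 − 0.28 = 1.22.
Reliability = 1.22 / 1.72 = 0.7093.

0.7093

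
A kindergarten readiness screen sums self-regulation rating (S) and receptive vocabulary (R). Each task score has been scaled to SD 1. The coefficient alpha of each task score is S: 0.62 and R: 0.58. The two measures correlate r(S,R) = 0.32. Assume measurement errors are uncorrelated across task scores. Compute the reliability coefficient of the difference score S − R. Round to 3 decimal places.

Var(S−R) = 1 + 1 − 2·0.32 = 2 − 0.64 = 1.36.
Because errors are independent across components, Cov(Tᵢ,Tⱼ) = Cov(Xᵢ,Xⱼ); the off-diagonal part of the true-score variance is the same as above.
True-score variance = [0.62 + 0.58] − 0.64 = 1.2 − 0.64 = 0.56.
Reliability = 0.56 / 1.36 = 0.412.

0.412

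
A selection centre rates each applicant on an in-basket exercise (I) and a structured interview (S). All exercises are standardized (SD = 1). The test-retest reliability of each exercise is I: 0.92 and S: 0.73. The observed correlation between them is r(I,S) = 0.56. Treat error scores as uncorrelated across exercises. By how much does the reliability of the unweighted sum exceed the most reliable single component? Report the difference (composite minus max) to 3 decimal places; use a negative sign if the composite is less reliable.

-0.032

Var(sum) = 2 + 1.12 = 3.12; true-score variance = 1.65 + 1.12 = 2.77; composite reliability = 0.8878.
Max component reliability = 0.9200.
Difference = 0.8878 − 0.9200 = -0.032.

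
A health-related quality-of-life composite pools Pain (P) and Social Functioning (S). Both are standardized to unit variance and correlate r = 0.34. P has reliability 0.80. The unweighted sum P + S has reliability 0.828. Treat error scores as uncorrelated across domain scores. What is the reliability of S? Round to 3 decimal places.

Var(P+S) = 2 + 2·0.34 = 2.680.
True-score variance = ρ_P + ρ_S + 2·0.34, so 0.828 = (0.80 + ρ_S + 0.68) / 2.680.
ρ_S = 0.828·2.680 − 0.80 − 0.68 = 0.739.

0.739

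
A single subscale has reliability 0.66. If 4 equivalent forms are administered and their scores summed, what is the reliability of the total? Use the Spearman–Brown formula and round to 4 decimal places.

ρ_k = kρ / (1 + (k−1)ρ) = 4·0.66 / (1 + 3·0.66) = 2.640 / 2.980 = 0.8859.

0.8859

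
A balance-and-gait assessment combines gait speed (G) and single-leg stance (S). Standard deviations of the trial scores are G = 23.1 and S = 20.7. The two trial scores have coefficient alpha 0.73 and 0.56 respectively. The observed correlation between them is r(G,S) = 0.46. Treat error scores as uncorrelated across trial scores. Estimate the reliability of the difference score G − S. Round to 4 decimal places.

Var(G−S) = 23.1² + 20.7² − 2·23.1·20.7·0.46 = 962.1 − 439.916 = 522.184.
With uncorrelated errors the cross-covariances are all true-score covariance, so they carry over unchanged; only the diagonal terms shrink to ρᵢσᵢ².
True-score variance = [23.1²·0.73 + 20.7²·0.56] − 439.916 = 629.49 − 439.916 = 189.573.
Reliability = 189.573 / 522.184 = 0.3630.

0.3630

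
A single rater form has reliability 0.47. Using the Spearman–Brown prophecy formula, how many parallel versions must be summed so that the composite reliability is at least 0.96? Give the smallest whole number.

28

k ≥ ρ*(1−ρ₁)/(ρ₁(1−ρ*)) = 0.96·0.53 / (0.47·0.04) = 27.064.
Smallest integer k = 28.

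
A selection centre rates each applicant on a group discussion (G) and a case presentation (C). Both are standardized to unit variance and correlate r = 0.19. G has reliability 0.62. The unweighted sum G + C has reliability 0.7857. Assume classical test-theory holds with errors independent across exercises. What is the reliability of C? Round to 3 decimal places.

0.870

Var(G+C) = 2 + 2·0.19 = 2.380.
True-score variance = ρ_G + ρ_C + 2·0.19, so 0.7857 = (0.62 + ρ_C + 0.38) / 2.380.
ρ_C = 0.7857·2.380 − 0.62 − 0.38 = 0.870.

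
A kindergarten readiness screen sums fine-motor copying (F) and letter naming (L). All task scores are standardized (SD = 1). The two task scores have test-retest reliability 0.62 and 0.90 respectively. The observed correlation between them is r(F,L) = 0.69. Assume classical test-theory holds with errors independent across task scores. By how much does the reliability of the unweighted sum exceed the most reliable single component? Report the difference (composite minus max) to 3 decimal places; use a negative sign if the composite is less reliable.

Var(sum) = 2 + 1.38 = 3.38; true-score variance = 1.52 + 1.38 = 2.9; composite reliability = 0.8580.
Max component reliability = 0.9000.
Difference = 0.8580 − 0.9000 = -0.042.

-0.042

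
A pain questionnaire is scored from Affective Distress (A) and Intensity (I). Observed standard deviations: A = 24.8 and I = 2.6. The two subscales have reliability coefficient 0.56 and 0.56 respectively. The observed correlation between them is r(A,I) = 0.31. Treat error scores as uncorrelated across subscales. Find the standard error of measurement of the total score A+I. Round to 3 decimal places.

16.541

Var(total) = 621.8 + 39.9776 = 661.778.
True-score variance = 348.208 + 39.9776 = 388.186, so reliability = 0.5866.
Error variance = 661.778 − 388.186 = 273.592; SEM = √273.592 = 16.541.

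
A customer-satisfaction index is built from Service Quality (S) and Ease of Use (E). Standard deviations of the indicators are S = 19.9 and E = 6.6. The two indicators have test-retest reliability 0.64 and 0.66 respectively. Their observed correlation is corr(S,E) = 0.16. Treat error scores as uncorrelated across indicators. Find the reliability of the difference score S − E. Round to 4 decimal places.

Var(S−E) = 19.9² + 6.6² − 2·19.9·6.6·0.16 = 439.57 − 42.0288 = 397.541.
Because errors are independent across components, Cov(Tᵢ,Tⱼ) = Cov(Xᵢ,Xⱼ); the off-diagonal part of the true-score variance is the same as above.
True-score variance = [19.9²·0.64 + 6.6²·0.66] − 42.0288 = 282.196 − 42.0288 = 240.167.
Reliability = 240.167 / 397.541 = 0.6041.

0.6041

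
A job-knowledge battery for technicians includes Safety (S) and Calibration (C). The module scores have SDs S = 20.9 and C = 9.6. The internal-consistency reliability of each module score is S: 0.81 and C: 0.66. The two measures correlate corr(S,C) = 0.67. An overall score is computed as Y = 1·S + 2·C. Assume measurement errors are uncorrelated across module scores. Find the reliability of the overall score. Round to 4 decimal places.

0.8449

Var(Y) = 20.9² + 2²·9.6² + 2·[2·20.9·9.6·0.67] = 805.45 + 537.715 = 1343.17.
With uncorrelated errors the cross-covariances are all true-score covariance, so they carry over unchanged; only the diagonal terms shrink to ρᵢσᵢ².
True-score variance = [20.9²·0.81 + 2²·9.6²·0.66] + 537.715 = 597.119 + 537.715 = 1134.83.
Reliability = 1134.83 / 1343.17 = 0.8449.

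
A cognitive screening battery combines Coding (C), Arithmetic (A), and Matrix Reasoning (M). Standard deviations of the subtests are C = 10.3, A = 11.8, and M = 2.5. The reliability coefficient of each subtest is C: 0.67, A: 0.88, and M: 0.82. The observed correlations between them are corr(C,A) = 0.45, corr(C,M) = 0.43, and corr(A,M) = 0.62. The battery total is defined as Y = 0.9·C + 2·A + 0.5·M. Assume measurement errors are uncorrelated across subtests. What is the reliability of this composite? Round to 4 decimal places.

0.8925

Var(Y) = 0.9²·10.3² + 2²·11.8² + 0.5²·2.5² + 2·[1.8·10.3·11.8·0.45 + 0.45·10.3·2.5·0.43 + 11.8·2.5·0.62] = 644.455 + 243.44 = 887.895.
With uncorrelated errors the cross-covariances are all true-score covariance, so they carry over unchanged; only the diagonal terms shrink to ρᵢσᵢ².
True-score variance = [0.9²·10.3²·0.67 + 2²·11.8²·0.88 + 0.5²·2.5²·0.82] + 243.44 = 548.981 + 243.44 = 792.421.
Reliability = 792.421 / 887.895 = 0.8925.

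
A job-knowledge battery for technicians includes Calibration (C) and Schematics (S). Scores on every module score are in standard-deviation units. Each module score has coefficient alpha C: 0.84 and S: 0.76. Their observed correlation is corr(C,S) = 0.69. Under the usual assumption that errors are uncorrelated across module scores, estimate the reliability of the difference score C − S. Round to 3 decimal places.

Var(C−S) = 1 + 1 − 2·0.69 = 2 − 1.38 = 0.62.
Under uncorrelated errors the observed covariances equal the true-score covariances, so only the own-variance terms attenuate.
True-score variance = [0.84 + 0.76] − 1.38 = 1.6 − 1.38 = 0.22.
Reliability = 0.22 / 0.62 = 0.355.

0.355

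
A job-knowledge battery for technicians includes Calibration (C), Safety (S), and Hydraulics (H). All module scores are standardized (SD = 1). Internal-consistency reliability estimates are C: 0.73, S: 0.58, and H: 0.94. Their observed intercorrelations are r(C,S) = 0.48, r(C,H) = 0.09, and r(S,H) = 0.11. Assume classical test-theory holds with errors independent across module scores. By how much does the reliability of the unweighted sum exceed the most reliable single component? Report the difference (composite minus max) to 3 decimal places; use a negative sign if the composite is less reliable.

Var(sum) = 3 + 1.36 = 4.36; true-score variance = 2.25 + 1.36 = 3.61; composite reliability = 0.8280.
Max component reliability = 0.9400.
Difference = 0.8280 − 0.9400 = -0.112.

-0.112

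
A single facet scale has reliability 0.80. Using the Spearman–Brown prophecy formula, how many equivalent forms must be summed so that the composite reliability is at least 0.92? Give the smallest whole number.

k ≥ ρ*(1−ρ₁)/(ρ₁(1−ρ*)) = 0.92·0.20 / (0.80·0.08) = 2.875.
Smallest integer k = 3.

3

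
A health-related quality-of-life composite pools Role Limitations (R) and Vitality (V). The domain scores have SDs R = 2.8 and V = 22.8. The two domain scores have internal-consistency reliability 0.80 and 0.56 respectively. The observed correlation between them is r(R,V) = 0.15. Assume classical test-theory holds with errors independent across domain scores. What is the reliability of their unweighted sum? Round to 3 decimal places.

Var(R+V) = 2.8² + 22.8² + 2·[2.8·22.8·0.15] = 527.68 + 19.152 = 546.832.
Because errors are independent across components, Cov(Tᵢ,Tⱼ) = Cov(Xᵢ,Xⱼ); the off-diagonal part of the true-score variance is the same as above.
True-score variance = [2.8²·0.80 + 22.8²·0.56] + 19.152 = 297.382 + 19.152 = 316.534.
Reliability = 316.534 / 546.832 = 0.579.

0.579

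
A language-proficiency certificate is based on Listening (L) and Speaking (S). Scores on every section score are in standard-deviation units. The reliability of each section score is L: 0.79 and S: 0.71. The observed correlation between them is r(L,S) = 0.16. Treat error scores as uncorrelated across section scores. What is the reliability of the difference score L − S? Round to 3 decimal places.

Var(L−S) = 1 + 1 − 2·0.16 = 2 − 0.32 = 1.68.
Because errors are independent across components, Cov(Tᵢ,Tⱼ) = Cov(Xᵢ,Xⱼ); the off-diagonal part of the true-score variance is the same as above.
True-score variance = [0.79 + 0.71] − 0.32 = 1.5 − 0.32 = 1.18.
Reliability = 1.18 / 1.68 = 0.702.

0.702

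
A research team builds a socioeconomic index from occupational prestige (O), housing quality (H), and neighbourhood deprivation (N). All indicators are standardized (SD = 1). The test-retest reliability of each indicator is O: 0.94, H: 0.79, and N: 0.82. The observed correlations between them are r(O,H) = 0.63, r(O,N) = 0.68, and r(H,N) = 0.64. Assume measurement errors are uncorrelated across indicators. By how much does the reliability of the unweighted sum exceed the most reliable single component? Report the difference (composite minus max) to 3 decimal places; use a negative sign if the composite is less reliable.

Var(sum) = 3 + 3.9 = 6.9; true-score variance = 2.55 + 3.9 = 6.45; composite reliability = 0.9348.
Max component reliability = 0.9400.
Difference = 0.9348 − 0.9400 = -0.005.

-0.005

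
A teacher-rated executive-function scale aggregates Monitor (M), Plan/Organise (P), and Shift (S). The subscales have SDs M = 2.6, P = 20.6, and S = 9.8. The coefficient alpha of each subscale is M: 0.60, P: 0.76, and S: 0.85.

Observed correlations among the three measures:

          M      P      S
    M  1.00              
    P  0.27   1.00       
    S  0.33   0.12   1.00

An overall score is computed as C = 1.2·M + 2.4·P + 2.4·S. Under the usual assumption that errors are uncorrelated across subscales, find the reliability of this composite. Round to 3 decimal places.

Var(C) = 1.2²·2.6² + 2.4²·20.6² + 2.4²·9.8² + 2·[2.88·2.6·20.6·0.27 + 2.88·2.6·9.8·0.33 + 5.76·20.6·9.8·0.12] = 3007.24 + 410.808 = 3418.05.
Under uncorrelated errors the observed covariances equal the true-score covariances, so only the own-variance terms attenuate.
True-score variance = [1.2²·2.6²·0.60 + 2.4²·20.6²·0.76 + 2.4²·9.8²·0.85] + 410.808 = 2333.73 + 410.808 = 2744.54.
Reliability = 2744.54 / 3418.05 = 0.803.

0.803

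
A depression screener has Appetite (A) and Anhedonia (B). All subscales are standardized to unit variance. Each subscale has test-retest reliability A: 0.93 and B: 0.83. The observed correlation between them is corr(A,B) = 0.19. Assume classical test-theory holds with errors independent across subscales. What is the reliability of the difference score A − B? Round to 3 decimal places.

Var(A−B) = 1 + 1 − 2·0.19 = 2 − 0.38 = 1.62.
With uncorrelated errors the cross-covariances are all true-score covariance, so they carry over unchanged; only the diagonal terms shrink to ρᵢσᵢ².
True-score variance = [0.93 + 0.83] − 0.38 = 1.76 − 0.38 = 1.38.
Reliability = 1.38 / 1.62 = 0.852.

0.852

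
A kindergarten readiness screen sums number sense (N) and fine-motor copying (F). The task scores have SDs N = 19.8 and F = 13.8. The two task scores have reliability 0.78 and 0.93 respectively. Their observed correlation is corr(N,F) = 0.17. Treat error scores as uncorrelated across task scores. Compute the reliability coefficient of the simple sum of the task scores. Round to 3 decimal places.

Var(N+F) = 19.8² + 13.8² + 2·[19.8·13.8·0.17] = 582.48 + 92.9016 = 675.382.
Because errors are independent across components, Cov(Tᵢ,Tⱼ) = Cov(Xᵢ,Xⱼ); the off-diagonal part of the true-score variance is the same as above.
True-score variance = [19.8²·0.78 + 13.8²·0.93] + 92.9016 = 482.9 + 92.9016 = 575.802.
Reliability = 575.802 / 675.382 = 0.853.

0.853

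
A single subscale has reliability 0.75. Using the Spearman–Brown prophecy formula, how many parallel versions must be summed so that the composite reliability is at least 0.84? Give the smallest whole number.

2

k ≥ ρ*(1−ρ₁)/(ρ₁(1−ρ*)) = 0.84·0.25 / (0.75·0.16) = 1.750.
Smallest integer k = 2.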